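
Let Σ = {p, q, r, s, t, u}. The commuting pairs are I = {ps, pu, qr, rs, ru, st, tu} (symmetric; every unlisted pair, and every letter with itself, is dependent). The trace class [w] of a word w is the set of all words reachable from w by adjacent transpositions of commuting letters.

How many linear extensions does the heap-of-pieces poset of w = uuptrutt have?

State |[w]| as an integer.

56

piece 0:u — minimal
piece 1:u rests on {0:u}
piece 2:p — minimal
piece 3:t rests on {2:p}
piece 4:r rests on {3:t}
piece 5:u rests on {1:u}
piece 6:t rests on {4:r}
piece 7:t rests on {6:t}
minimal pieces: {0:u, 2:p}
ways to finish when only these pieces remain (= sum over removing one remaining piece with nothing left below it):
  1 left: {5}→1  {7}→1
  2 left: {1,5}→1  {5,7}→2  {6,7}→1
  3 left: {0,1,5}→1  {1,5,7}→3  {4,6,7}→1  {5,6,7}→3
  4 left: {0,1,5,7}→4  {1,5,6,7}→6  {3,4,6,7}→1  {4,5,6,7}→4
  5 left: {0,1,5,6,7}→10  {1,4,5,6,7}→10  {2,3,4,6,7}→1  {3,4,5,6,7}→5
  6 left: {0,1,4,5,6,7}→20  {1,3,4,5,6,7}→15  {2,3,4,5,6,7}→6
  placing 0:u first → 21 extensions
  placing 2:p first → 35 extensions
total linear extensions = 56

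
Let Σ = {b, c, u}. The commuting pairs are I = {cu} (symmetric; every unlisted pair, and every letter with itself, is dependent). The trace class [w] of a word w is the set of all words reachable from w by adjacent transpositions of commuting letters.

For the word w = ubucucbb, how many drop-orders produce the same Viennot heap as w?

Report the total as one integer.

#0=u has no predecessor
#1=b depends on [0:u]
#2=u depends on [1:b]
#3=c depends on [1:b]
#4=u depends on [2:u]
#5=c depends on [3:c]
#6=b depends on [4:u, 5:c]
#7=b depends on [6:b]
sources: [0:u]
N(rest) = Σ N(rest − s) over sources s of rest; N(one piece) = 1:
  size 1 → [7]=1
  size 2 → [6,7]=1
  size 3 → [4,6,7]=1  [5,6,7]=1
  size 4 → [2,4,6,7]=1  [3,5,6,7]=1  [4,5,6,7]=2
  size 5 → [2,4,5,6,7]=3  [3,4,5,6,7]=3
  size 6 → [2,3,4,5,6,7]=6
  first=0(u) contributes 6

6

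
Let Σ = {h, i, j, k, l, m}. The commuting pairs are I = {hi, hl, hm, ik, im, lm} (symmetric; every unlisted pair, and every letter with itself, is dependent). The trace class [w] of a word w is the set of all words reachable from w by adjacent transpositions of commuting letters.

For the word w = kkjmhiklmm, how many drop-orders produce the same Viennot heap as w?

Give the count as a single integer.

#0=k has no predecessor
#1=k depends on [0:k]
#2=j depends on [1:k]
#3=m depends on [2:j]
#4=h depends on [2:j]
#5=i depends on [2:j]
#6=k depends on [3:m, 4:h]
#7=l depends on [5:i, 6:k]
#8=m depends on [6:k]
#9=m depends on [8:m]
sources: [0:k]
N(rest) = Σ N(rest − s) over sources s of rest; N(one piece) = 1:
  size 1 → [7]=1  [9]=1
  size 2 → [5,7]=1  [7,9]=2  [8,9]=1
  size 3 → [5,7,9]=3  [7,8,9]=3
  size 4 → [5,7,8,9]=6  [6,7,8,9]=3
  size 5 → [3,6,7,8,9]=3  [4,6,7,8,9]=3  [5,6,7,8,9]=9
  size 6 → [3,4,6,7,8,9]=6  [3,5,6,7,8,9]=12  [4,5,6,7,8,9]=12
  size 7 → [3,4,5,6,7,8,9]=30
  size 8 → [2,3,4,5,6,7,8,9]=30
  first=0(k) contributes 30

30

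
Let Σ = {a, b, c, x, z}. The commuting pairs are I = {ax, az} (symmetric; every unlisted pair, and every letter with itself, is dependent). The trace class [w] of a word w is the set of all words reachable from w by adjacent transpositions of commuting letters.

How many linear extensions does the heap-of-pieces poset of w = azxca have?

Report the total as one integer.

drop 0:a onto floor
drop 1:z onto floor
drop 2:x onto {1:z}
drop 3:c onto {0:a, 2:x}
drop 4:a onto {3:c}
ground layer = {0:a, 1:z}
drop-orders for the pieces not yet dropped (sum over which currently-grounded one goes next):
  1 to go: {4} 1
  2 to go: {3,4} 1
  3 to go: {0,3,4} 1  {2,3,4} 1
  if 0:a drops first: 1 orders
  if 1:z drops first: 2 orders
heap linearizations: 3

3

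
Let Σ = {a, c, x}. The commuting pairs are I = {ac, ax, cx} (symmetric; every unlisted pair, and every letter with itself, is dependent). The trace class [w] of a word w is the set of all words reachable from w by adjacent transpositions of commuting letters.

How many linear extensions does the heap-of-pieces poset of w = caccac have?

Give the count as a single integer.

15

0(c) covers ∅
1(a) covers ∅
2(c) covers 0:c
3(c) covers 2:c
4(a) covers 1:a
5(c) covers 3:c
floor of heap: 0:c, 1:a
completions by unplaced set U, small U first (add the entries for U minus each lowest piece of U):
  |U|=1: {4}:1  {5}:1
  |U|=2: {1,4}:1  {3,5}:1  {4,5}:2
  |U|=3: {1,4,5}:3  {2,3,5}:1  {3,4,5}:3
  |U|=4: {0,2,3,5}:1  {1,3,4,5}:6  {2,3,4,5}:4
  start at 0(c): 10
  start at 1(a): 5
sum over floor = 15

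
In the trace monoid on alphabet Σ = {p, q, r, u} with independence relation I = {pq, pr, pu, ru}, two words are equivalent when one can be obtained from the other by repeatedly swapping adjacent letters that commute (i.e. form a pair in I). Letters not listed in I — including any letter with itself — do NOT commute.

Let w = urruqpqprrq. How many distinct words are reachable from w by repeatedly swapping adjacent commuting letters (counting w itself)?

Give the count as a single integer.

#0=u has no predecessor
#1=r has no predecessor
#2=r depends on [1:r]
#3=u depends on [0:u]
#4=q depends on [2:r, 3:u]
#5=p has no predecessor
#6=q depends on [4:q]
#7=p depends on [5:p]
#8=r depends on [6:q]
#9=r depends on [8:r]
#10=q depends on [9:r]
sources: [0:u, 1:r, 5:p]
N(rest) = Σ N(rest − s) over sources s of rest; N(one piece) = 1:
  size 1 → [7]=1  [10]=1
  size 2 → [5,7]=1  [7,10]=2  [9,10]=1
  size 3 → [5,7,10]=3  [7,9,10]=3  [8,9,10]=1
  size 4 → [5,7,9,10]=6  [6,8,9,10]=1  [7,8,9,10]=4
  size 5 → [4,6,8,9,10]=1  [5,7,8,9,10]=10  [6,7,8,9,10]=5
  size 6 → [2,4,6,8,9,10]=1  [3,4,6,8,9,10]=1  [4,6,7,8,9,10]=6  [5,6,7,8,9,10]=15
  size 7 → [0,3,4,6,8,9,10]=1  [1,2,4,6,8,9,10]=1  [2,3,4,6,8,9,10]=2  [2,4,6,7,8,9,10]=7  [3,4,6,7,8,9,10]=7  [4,5,6,7,8,9,10]=21
  size 8 → [0,2,3,4,6,8,9,10]=3  [0,3,4,6,7,8,9,10]=8  [1,2,3,4,6,8,9,10]=3  [1,2,4,6,7,8,9,10]=8  [2,3,4,6,7,8,9,10]=16  [2,4,5,6,7,8,9,10]=28  [3,4,5,6,7,8,9,10]=28
  size 9 → [0,1,2,3,4,6,8,9,10]=6  [0,2,3,4,6,7,8,9,10]=27  [0,3,4,5,6,7,8,9,10]=36  [1,2,3,4,6,7,8,9,10]=27  [1,2,4,5,6,7,8,9,10]=36  [2,3,4,5,6,7,8,9,10]=72
  first=0(u) contributes 135
  first=1(r) contributes 135
  first=5(p) contributes 60
|[w]| = 330

330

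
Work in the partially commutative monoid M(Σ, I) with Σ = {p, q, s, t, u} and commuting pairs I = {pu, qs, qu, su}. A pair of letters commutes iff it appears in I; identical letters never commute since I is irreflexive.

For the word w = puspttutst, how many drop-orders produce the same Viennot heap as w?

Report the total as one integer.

piece 0:p — minimal
piece 1:u — minimal
piece 2:s rests on {0:p}
piece 3:p rests on {2:s}
piece 4:t rests on {1:u, 3:p}
piece 5:t rests on {4:t}
piece 6:u rests on {5:t}
piece 7:t rests on {6:u}
piece 8:s rests on {7:t}
piece 9:t rests on {8:s}
minimal pieces: {0:p, 1:u}
ways to finish when only these pieces remain (= sum over removing one remaining piece with nothing left below it):
  1 left: {9}→1
  2 left: {8,9}→1
  3 left: {7,8,9}→1
  4 left: {6,7,8,9}→1
  5 left: {5,6,7,8,9}→1
  6 left: {4,5,6,7,8,9}→1
  7 left: {1,4,5,6,7,8,9}→1  {3,4,5,6,7,8,9}→1
  8 left: {1,3,4,5,6,7,8,9}→2  {2,3,4,5,6,7,8,9}→1
  placing 0:p first → 3 extensions
  placing 1:u first → 1 extensions
total linear extensions = 4

4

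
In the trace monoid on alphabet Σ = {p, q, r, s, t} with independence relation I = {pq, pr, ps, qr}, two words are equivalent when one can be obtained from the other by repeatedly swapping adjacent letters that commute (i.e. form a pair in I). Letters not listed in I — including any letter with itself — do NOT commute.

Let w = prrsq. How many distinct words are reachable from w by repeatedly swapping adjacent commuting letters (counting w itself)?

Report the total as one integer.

5

piece 0:p — minimal
piece 1:r — minimal
piece 2:r rests on {1:r}
piece 3:s rests on {2:r}
piece 4:q rests on {3:s}
minimal pieces: {0:p, 1:r}
ways to finish when only these pieces remain (= sum over removing one remaining piece with nothing left below it):
  1 left: {0}→1  {4}→1
  2 left: {0,4}→2  {3,4}→1
  3 left: {0,3,4}→3  {2,3,4}→1
  placing 0:p first → 1 extensions
  placing 1:r first → 4 extensions
total linear extensions = 5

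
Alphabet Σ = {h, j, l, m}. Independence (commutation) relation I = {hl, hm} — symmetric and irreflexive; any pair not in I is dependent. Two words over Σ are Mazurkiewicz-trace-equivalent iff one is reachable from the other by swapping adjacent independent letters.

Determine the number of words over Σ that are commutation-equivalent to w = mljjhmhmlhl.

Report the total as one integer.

drop 0:m onto floor
drop 1:l onto {0:m}
drop 2:j onto {1:l}
drop 3:j onto {2:j}
drop 4:h onto {3:j}
drop 5:m onto {3:j}
drop 6:h onto {4:h}
drop 7:m onto {5:m}
drop 8:l onto {7:m}
drop 9:h onto {6:h}
drop 10:l onto {8:l}
ground layer = {0:m}
drop-orders for the pieces not yet dropped (sum over which currently-grounded one goes next):
  1 to go: {9} 1  {10} 1
  2 to go: {6,9} 1  {8,10} 1  {9,10} 2
  3 to go: {4,6,9} 1  {6,9,10} 3  {7,8,10} 1  {8,9,10} 3
  4 to go: {4,6,9,10} 4  {5,7,8,10} 1  {6,8,9,10} 6  {7,8,9,10} 4
  5 to go: {4,6,8,9,10} 10  {5,7,8,9,10} 5  {6,7,8,9,10} 10
  6 to go: {4,6,7,8,9,10} 20  {5,6,7,8,9,10} 15
  7 to go: {4,5,6,7,8,9,10} 35
  8 to go: {3,4,5,6,7,8,9,10} 35
  9 to go: {2,3,4,5,6,7,8,9,10} 35
  if 0:m drops first: 35 orders

35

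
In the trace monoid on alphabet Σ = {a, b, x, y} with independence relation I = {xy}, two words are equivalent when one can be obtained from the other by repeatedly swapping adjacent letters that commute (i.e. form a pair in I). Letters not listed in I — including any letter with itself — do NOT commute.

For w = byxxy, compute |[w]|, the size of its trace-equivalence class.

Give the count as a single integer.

0(b) covers ∅
1(y) covers 0:b
2(x) covers 0:b
3(x) covers 2:x
4(y) covers 1:y
floor of heap: 0:b
completions by unplaced set U, small U first (add the entries for U minus each lowest piece of U):
  |U|=1: {3}:1  {4}:1
  |U|=2: {1,4}:1  {2,3}:1  {3,4}:2
  |U|=3: {1,3,4}:3  {2,3,4}:3
  start at 0(b): 6

6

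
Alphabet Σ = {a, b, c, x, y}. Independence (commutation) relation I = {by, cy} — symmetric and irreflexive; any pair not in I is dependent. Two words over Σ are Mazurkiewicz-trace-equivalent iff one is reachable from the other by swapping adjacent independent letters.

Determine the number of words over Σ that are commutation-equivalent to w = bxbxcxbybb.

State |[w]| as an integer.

4

drop 0:b onto floor
drop 1:x onto {0:b}
drop 2:b onto {1:x}
drop 3:x onto {2:b}
drop 4:c onto {3:x}
drop 5:x onto {4:c}
drop 6:b onto {5:x}
drop 7:y onto {5:x}
drop 8:b onto {6:b}
drop 9:b onto {8:b}
ground layer = {0:b}
drop-orders for the pieces not yet dropped (sum over which currently-grounded one goes next):
  1 to go: {7} 1  {9} 1
  2 to go: {7,9} 2  {8,9} 1
  3 to go: {6,8,9} 1  {7,8,9} 3
  4 to go: {6,7,8,9} 4
  5 to go: {5,6,7,8,9} 4
  6 to go: {4,5,6,7,8,9} 4
  7 to go: {3,4,5,6,7,8,9} 4
  8 to go: {2,3,4,5,6,7,8,9} 4
  if 0:b drops first: 4 orders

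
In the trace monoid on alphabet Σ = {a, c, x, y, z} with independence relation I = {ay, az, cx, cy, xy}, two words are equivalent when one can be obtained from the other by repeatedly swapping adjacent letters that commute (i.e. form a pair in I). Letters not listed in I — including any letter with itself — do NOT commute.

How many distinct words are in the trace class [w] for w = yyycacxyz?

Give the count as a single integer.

#0=y has no predecessor
#1=y depends on [0:y]
#2=y depends on [1:y]
#3=c has no predecessor
#4=a depends on [3:c]
#5=c depends on [4:a]
#6=x depends on [4:a]
#7=y depends on [2:y]
#8=z depends on [5:c, 6:x, 7:y]
sources: [0:y, 3:c]
N(rest) = Σ N(rest − s) over sources s of rest; N(one piece) = 1:
  size 1 → [8]=1
  size 2 → [5,8]=1  [6,8]=1  [7,8]=1
  size 3 → [2,7,8]=1  [5,6,8]=2  [5,7,8]=2  [6,7,8]=2
  size 4 → [1,2,7,8]=1  [2,5,7,8]=3  [2,6,7,8]=3  [4,5,6,8]=2  [5,6,7,8]=6
  size 5 → [0,1,2,7,8]=1  [1,2,5,7,8]=4  [1,2,6,7,8]=4  [2,5,6,7,8]=12  [3,4,5,6,8]=2  [4,5,6,7,8]=8
  size 6 → [0,1,2,5,7,8]=5  [0,1,2,6,7,8]=5  [1,2,5,6,7,8]=20  [2,4,5,6,7,8]=20  [3,4,5,6,7,8]=10
  size 7 → [0,1,2,5,6,7,8]=30  [1,2,4,5,6,7,8]=40  [2,3,4,5,6,7,8]=30
  first=0(y) contributes 70
  first=3(c) contributes 70
|[w]| = 140

140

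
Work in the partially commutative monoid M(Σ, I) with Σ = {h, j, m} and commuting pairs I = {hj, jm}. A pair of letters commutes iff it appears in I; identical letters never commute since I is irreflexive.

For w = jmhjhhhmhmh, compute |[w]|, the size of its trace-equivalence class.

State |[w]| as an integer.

55

drop 0:j onto floor
drop 1:m onto floor
drop 2:h onto {1:m}
drop 3:j onto {0:j}
drop 4:h onto {2:h}
drop 5:h onto {4:h}
drop 6:h onto {5:h}
drop 7:m onto {6:h}
drop 8:h onto {7:m}
drop 9:m onto {8:h}
drop 10:h onto {9:m}
ground layer = {0:j, 1:m}
drop-orders for the pieces not yet dropped (sum over which currently-grounded one goes next):
  1 to go: {3} 1  {10} 1
  2 to go: {0,3} 1  {3,10} 2  {9,10} 1
  3 to go: {0,3,10} 3  {3,9,10} 3  {8,9,10} 1
  4 to go: {0,3,9,10} 6  {3,8,9,10} 4  {7,8,9,10} 1
  5 to go: {0,3,8,9,10} 10  {3,7,8,9,10} 5  {6,7,8,9,10} 1
  6 to go: {0,3,7,8,9,10} 15  {3,6,7,8,9,10} 6  {5,6,7,8,9,10} 1
  7 to go: {0,3,6,7,8,9,10} 21  {3,5,6,7,8,9,10} 7  {4,5,6,7,8,9,10} 1
  8 to go: {0,3,5,6,7,8,9,10} 28  {2,4,5,6,7,8,9,10} 1  {3,4,5,6,7,8,9,10} 8
  9 to go: {0,3,4,5,6,7,8,9,10} 36  {1,2,4,5,6,7,8,9,10} 1  {2,3,4,5,6,7,8,9,10} 9
  if 0:j drops first: 10 orders
  if 1:m drops first: 45 orders
heap linearizations: 55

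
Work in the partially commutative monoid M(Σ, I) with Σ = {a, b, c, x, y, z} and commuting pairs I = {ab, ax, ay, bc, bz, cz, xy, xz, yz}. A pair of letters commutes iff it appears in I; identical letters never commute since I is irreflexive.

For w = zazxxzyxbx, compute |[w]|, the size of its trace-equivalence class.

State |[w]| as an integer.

840

piece 0:z — minimal
piece 1:a rests on {0:z}
piece 2:z rests on {1:a}
piece 3:x — minimal
piece 4:x rests on {3:x}
piece 5:z rests on {2:z}
piece 6:y — minimal
piece 7:x rests on {4:x}
piece 8:b rests on {6:y, 7:x}
piece 9:x rests on {8:b}
minimal pieces: {0:z, 3:x, 6:y}
ways to finish when only these pieces remain (= sum over removing one remaining piece with nothing left below it):
  1 left: {5}→1  {9}→1
  2 left: {2,5}→1  {5,9}→2  {8,9}→1
  3 left: {1,2,5}→1  {2,5,9}→3  {5,8,9}→3  {6,8,9}→1  {7,8,9}→1
  4 left: {0,1,2,5}→1  {1,2,5,9}→4  {2,5,8,9}→6  {4,7,8,9}→1  {5,6,8,9}→4  {5,7,8,9}→4  {6,7,8,9}→2
  5 left: {0,1,2,5,9}→5  {1,2,5,8,9}→10  {2,5,6,8,9}→10  {2,5,7,8,9}→10  {3,4,7,8,9}→1  {4,5,7,8,9}→5  {4,6,7,8,9}→3  {5,6,7,8,9}→10
  6 left: {0,1,2,5,8,9}→15  {1,2,5,6,8,9}→20  {1,2,5,7,8,9}→20  {2,4,5,7,8,9}→15  {2,5,6,7,8,9}→30  {3,4,5,7,8,9}→6  {3,4,6,7,8,9}→4  {4,5,6,7,8,9}→18
  7 left: {0,1,2,5,6,8,9}→35  {0,1,2,5,7,8,9}→35  {1,2,4,5,7,8,9}→35  {1,2,5,6,7,8,9}→70  {2,3,4,5,7,8,9}→21  {2,4,5,6,7,8,9}→63  {3,4,5,6,7,8,9}→28
  8 left: {0,1,2,4,5,7,8,9}→70  {0,1,2,5,6,7,8,9}→140  {1,2,3,4,5,7,8,9}→56  {1,2,4,5,6,7,8,9}→168  {2,3,4,5,6,7,8,9}→112
  placing 0:z first → 336 extensions
  placing 3:x first → 378 extensions
  placing 6:y first → 126 extensions
total linear extensions = 840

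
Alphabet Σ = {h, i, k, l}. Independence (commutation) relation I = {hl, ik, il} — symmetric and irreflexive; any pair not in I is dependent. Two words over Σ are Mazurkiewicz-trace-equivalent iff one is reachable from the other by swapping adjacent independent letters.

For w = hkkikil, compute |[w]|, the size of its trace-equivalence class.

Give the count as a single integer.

15

#0=h has no predecessor
#1=k depends on [0:h]
#2=k depends on [1:k]
#3=i depends on [0:h]
#4=k depends on [2:k]
#5=i depends on [3:i]
#6=l depends on [4:k]
sources: [0:h]
N(rest) = Σ N(rest − s) over sources s of rest; N(one piece) = 1:
  size 1 → [5]=1  [6]=1
  size 2 → [3,5]=1  [4,6]=1  [5,6]=2
  size 3 → [2,4,6]=1  [3,5,6]=3  [4,5,6]=3
  size 4 → [1,2,4,6]=1  [2,4,5,6]=4  [3,4,5,6]=6
  size 5 → [1,2,4,5,6]=5  [2,3,4,5,6]=10
  first=0(h) contributes 15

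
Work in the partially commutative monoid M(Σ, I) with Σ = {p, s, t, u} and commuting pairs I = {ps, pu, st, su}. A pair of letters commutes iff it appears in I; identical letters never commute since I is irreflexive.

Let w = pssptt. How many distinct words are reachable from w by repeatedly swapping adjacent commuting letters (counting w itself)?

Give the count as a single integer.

0(p) covers ∅
1(s) covers ∅
2(s) covers 1:s
3(p) covers 0:p
4(t) covers 3:p
5(t) covers 4:t
floor of heap: 0:p, 1:s
completions by unplaced set U, small U first (add the entries for U minus each lowest piece of U):
  |U|=1: {2}:1  {5}:1
  |U|=2: {1,2}:1  {2,5}:2  {4,5}:1
  |U|=3: {1,2,5}:3  {2,4,5}:3  {3,4,5}:1
  |U|=4: {0,3,4,5}:1  {1,2,4,5}:6  {2,3,4,5}:4
  start at 0(p): 10
  start at 1(s): 5
sum over floor = 15

15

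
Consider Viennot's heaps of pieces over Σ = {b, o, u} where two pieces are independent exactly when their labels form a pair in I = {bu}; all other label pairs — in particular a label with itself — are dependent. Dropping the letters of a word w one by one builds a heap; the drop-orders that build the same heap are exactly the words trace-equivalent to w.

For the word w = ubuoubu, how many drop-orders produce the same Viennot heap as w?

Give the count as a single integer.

9

drop 0:u onto floor
drop 1:b onto floor
drop 2:u onto {0:u}
drop 3:o onto {1:b, 2:u}
drop 4:u onto {3:o}
drop 5:b onto {3:o}
drop 6:u onto {4:u}
ground layer = {0:u, 1:b}
drop-orders for the pieces not yet dropped (sum over which currently-grounded one goes next):
  1 to go: {5} 1  {6} 1
  2 to go: {4,6} 1  {5,6} 2
  3 to go: {4,5,6} 3
  4 to go: {3,4,5,6} 3
  5 to go: {1,3,4,5,6} 3  {2,3,4,5,6} 3
  if 0:u drops first: 6 orders
  if 1:b drops first: 3 orders
heap linearizations: 9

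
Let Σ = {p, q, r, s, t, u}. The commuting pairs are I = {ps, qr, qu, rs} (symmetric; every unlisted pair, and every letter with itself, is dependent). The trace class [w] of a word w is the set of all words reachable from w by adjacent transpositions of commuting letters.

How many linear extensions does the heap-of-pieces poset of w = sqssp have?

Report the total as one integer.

piece 0:s — minimal
piece 1:q rests on {0:s}
piece 2:s rests on {1:q}
piece 3:s rests on {2:s}
piece 4:p rests on {1:q}
minimal pieces: {0:s}
ways to finish when only these pieces remain (= sum over removing one remaining piece with nothing left below it):
  1 left: {3}→1  {4}→1
  2 left: {2,3}→1  {3,4}→2
  3 left: {2,3,4}→3
  placing 0:s first → 3 extensions

3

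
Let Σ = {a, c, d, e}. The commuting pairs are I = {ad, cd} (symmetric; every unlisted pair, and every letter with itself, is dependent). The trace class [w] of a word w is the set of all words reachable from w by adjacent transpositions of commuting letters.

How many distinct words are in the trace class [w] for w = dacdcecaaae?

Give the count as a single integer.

10

piece 0:d — minimal
piece 1:a — minimal
piece 2:c rests on {1:a}
piece 3:d rests on {0:d}
piece 4:c rests on {2:c}
piece 5:e rests on {3:d, 4:c}
piece 6:c rests on {5:e}
piece 7:a rests on {6:c}
piece 8:a rests on {7:a}
piece 9:a rests on {8:a}
piece 10:e rests on {9:a}
minimal pieces: {0:d, 1:a}
ways to finish when only these pieces remain (= sum over removing one remaining piece with nothing left below it):
  1 left: {10}→1
  2 left: {9,10}→1
  3 left: {8,9,10}→1
  4 left: {7,8,9,10}→1
  5 left: {6,7,8,9,10}→1
  6 left: {5,6,7,8,9,10}→1
  7 left: {3,5,6,7,8,9,10}→1  {4,5,6,7,8,9,10}→1
  8 left: {0,3,5,6,7,8,9,10}→1  {2,4,5,6,7,8,9,10}→1  {3,4,5,6,7,8,9,10}→2
  9 left: {0,3,4,5,6,7,8,9,10}→3  {1,2,4,5,6,7,8,9,10}→1  {2,3,4,5,6,7,8,9,10}→3
  placing 0:d first → 4 extensions
  placing 1:a first → 6 extensions
total linear extensions = 10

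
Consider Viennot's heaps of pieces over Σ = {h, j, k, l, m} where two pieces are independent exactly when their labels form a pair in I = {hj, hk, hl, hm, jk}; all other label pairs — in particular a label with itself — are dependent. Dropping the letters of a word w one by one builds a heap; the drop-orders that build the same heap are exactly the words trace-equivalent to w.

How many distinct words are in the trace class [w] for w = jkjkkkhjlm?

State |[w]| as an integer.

350

0(j) covers ∅
1(k) covers ∅
2(j) covers 0:j
3(k) covers 1:k
4(k) covers 3:k
5(k) covers 4:k
6(h) covers ∅
7(j) covers 2:j
8(l) covers 5:k, 7:j
9(m) covers 8:l
floor of heap: 0:j, 1:k, 6:h
completions by unplaced set U, small U first (add the entries for U minus each lowest piece of U):
  |U|=1: {6}:1  {9}:1
  |U|=2: {6,9}:2  {8,9}:1
  |U|=3: {5,8,9}:1  {6,8,9}:3  {7,8,9}:1
  |U|=4: {2,7,8,9}:1  {4,5,8,9}:1  {5,6,8,9}:4  {5,7,8,9}:2  {6,7,8,9}:4
  |U|=5: {0,2,7,8,9}:1  {2,5,7,8,9}:3  {2,6,7,8,9}:5  {3,4,5,8,9}:1  {4,5,6,8,9}:5  {4,5,7,8,9}:3  {5,6,7,8,9}:10
  |U|=6: {0,2,5,7,8,9}:4  {0,2,6,7,8,9}:6  {1,3,4,5,8,9}:1  {2,4,5,7,8,9}:6  {2,5,6,7,8,9}:18  {3,4,5,6,8,9}:6  {3,4,5,7,8,9}:4  {4,5,6,7,8,9}:18
  |U|=7: {0,2,4,5,7,8,9}:10  {0,2,5,6,7,8,9}:28  {1,3,4,5,6,8,9}:7  {1,3,4,5,7,8,9}:5  {2,3,4,5,7,8,9}:10  {2,4,5,6,7,8,9}:42  {3,4,5,6,7,8,9}:28
  |U|=8: {0,2,3,4,5,7,8,9}:20  {0,2,4,5,6,7,8,9}:80  {1,2,3,4,5,7,8,9}:15  {1,3,4,5,6,7,8,9}:40  {2,3,4,5,6,7,8,9}:80
  start at 0(j): 135
  start at 1(k): 180
  start at 6(h): 35
sum over floor = 350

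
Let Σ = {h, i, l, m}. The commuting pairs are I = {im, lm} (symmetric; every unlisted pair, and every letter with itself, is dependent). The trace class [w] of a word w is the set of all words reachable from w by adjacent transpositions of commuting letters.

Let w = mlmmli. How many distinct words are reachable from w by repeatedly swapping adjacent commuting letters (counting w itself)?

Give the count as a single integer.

0(m) covers ∅
1(l) covers ∅
2(m) covers 0:m
3(m) covers 2:m
4(l) covers 1:l
5(i) covers 4:l
floor of heap: 0:m, 1:l
completions by unplaced set U, small U first (add the entries for U minus each lowest piece of U):
  |U|=1: {3}:1  {5}:1
  |U|=2: {2,3}:1  {3,5}:2  {4,5}:1
  |U|=3: {0,2,3}:1  {1,4,5}:1  {2,3,5}:3  {3,4,5}:3
  |U|=4: {0,2,3,5}:4  {1,3,4,5}:4  {2,3,4,5}:6
  start at 0(m): 10
  start at 1(l): 10
sum over floor = 20

20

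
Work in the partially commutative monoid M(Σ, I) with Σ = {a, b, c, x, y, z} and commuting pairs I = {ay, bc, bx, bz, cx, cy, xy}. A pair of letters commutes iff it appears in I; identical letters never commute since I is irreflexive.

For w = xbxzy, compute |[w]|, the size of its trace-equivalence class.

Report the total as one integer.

4

piece 0:x — minimal
piece 1:b — minimal
piece 2:x rests on {0:x}
piece 3:z rests on {2:x}
piece 4:y rests on {1:b, 3:z}
minimal pieces: {0:x, 1:b}
ways to finish when only these pieces remain (= sum over removing one remaining piece with nothing left below it):
  1 left: {4}→1
  2 left: {1,4}→1  {3,4}→1
  3 left: {1,3,4}→2  {2,3,4}→1
  placing 0:x first → 3 extensions
  placing 1:b first → 1 extensions
total linear extensions = 4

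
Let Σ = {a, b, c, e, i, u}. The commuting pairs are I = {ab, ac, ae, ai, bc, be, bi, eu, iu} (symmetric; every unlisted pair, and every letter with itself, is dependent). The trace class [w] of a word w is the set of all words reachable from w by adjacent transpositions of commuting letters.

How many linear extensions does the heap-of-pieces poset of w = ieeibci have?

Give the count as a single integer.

7

drop 0:i onto floor
drop 1:e onto {0:i}
drop 2:e onto {1:e}
drop 3:i onto {2:e}
drop 4:b onto floor
drop 5:c onto {3:i}
drop 6:i onto {5:c}
ground layer = {0:i, 4:b}
drop-orders for the pieces not yet dropped (sum over which currently-grounded one goes next):
  1 to go: {4} 1  {6} 1
  2 to go: {4,6} 2  {5,6} 1
  3 to go: {3,5,6} 1  {4,5,6} 3
  4 to go: {2,3,5,6} 1  {3,4,5,6} 4
  5 to go: {1,2,3,5,6} 1  {2,3,4,5,6} 5
  if 0:i drops first: 6 orders
  if 4:b drops first: 1 orders
heap linearizations: 7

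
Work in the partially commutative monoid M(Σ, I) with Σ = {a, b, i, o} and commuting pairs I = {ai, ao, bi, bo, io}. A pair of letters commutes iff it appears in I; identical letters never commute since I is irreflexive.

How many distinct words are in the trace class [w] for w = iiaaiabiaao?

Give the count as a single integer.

2310

0(i) covers ∅
1(i) covers 0:i
2(a) covers ∅
3(a) covers 2:a
4(i) covers 1:i
5(a) covers 3:a
6(b) covers 5:a
7(i) covers 4:i
8(a) covers 6:b
9(a) covers 8:a
10(o) covers ∅
floor of heap: 0:i, 2:a, 10:o
completions by unplaced set U, small U first (add the entries for U minus each lowest piece of U):
  |U|=1: {7}:1  {9}:1  {10}:1
  |U|=2: {4,7}:1  {7,9}:2  {7,10}:2  {8,9}:1  {9,10}:2
  |U|=3: {1,4,7}:1  {4,7,9}:3  {4,7,10}:3  {6,8,9}:1  {7,8,9}:3  {7,9,10}:6  {8,9,10}:3
  |U|=4: {0,1,4,7}:1  {1,4,7,9}:4  {1,4,7,10}:4  {4,7,8,9}:6  {4,7,9,10}:12  {5,6,8,9}:1  {6,7,8,9}:4  {6,8,9,10}:4  {7,8,9,10}:12
  |U|=5: {0,1,4,7,9}:5  {0,1,4,7,10}:5  {1,4,7,8,9}:10  {1,4,7,9,10}:20  {3,5,6,8,9}:1  {4,6,7,8,9}:10  {4,7,8,9,10}:30  {5,6,7,8,9}:5  {5,6,8,9,10}:5  {6,7,8,9,10}:20
  |U|=6: {0,1,4,7,8,9}:15  {0,1,4,7,9,10}:30  {1,4,6,7,8,9}:20  {1,4,7,8,9,10}:60  {2,3,5,6,8,9}:1  {3,5,6,7,8,9}:6  {3,5,6,8,9,10}:6  {4,5,6,7,8,9}:15  {4,6,7,8,9,10}:60  {5,6,7,8,9,10}:30
  |U|=7: {0,1,4,6,7,8,9}:35  {0,1,4,7,8,9,10}:105  {1,4,5,6,7,8,9}:35  {1,4,6,7,8,9,10}:140  {2,3,5,6,7,8,9}:7  {2,3,5,6,8,9,10}:7  {3,4,5,6,7,8,9}:21  {3,5,6,7,8,9,10}:42  {4,5,6,7,8,9,10}:105
  |U|=8: {0,1,4,5,6,7,8,9}:70  {0,1,4,6,7,8,9,10}:280  {1,3,4,5,6,7,8,9}:56  {1,4,5,6,7,8,9,10}:280  {2,3,4,5,6,7,8,9}:28  {2,3,5,6,7,8,9,10}:56  {3,4,5,6,7,8,9,10}:168
  |U|=9: {0,1,3,4,5,6,7,8,9}:126  {0,1,4,5,6,7,8,9,10}:630  {1,2,3,4,5,6,7,8,9}:84  {1,3,4,5,6,7,8,9,10}:504  {2,3,4,5,6,7,8,9,10}:252
  start at 0(i): 840
  start at 2(a): 1260
  start at 10(o): 210
sum over floor = 2310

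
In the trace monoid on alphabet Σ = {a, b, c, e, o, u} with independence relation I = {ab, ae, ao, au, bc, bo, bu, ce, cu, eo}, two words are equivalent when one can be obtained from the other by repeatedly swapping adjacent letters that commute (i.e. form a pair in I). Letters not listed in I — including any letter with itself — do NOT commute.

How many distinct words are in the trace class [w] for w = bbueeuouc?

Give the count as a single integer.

0(b) covers ∅
1(b) covers 0:b
2(u) covers ∅
3(e) covers 1:b, 2:u
4(e) covers 3:e
5(u) covers 4:e
6(o) covers 5:u
7(u) covers 6:o
8(c) covers 6:o
floor of heap: 0:b, 2:u
completions by unplaced set U, small U first (add the entries for U minus each lowest piece of U):
  |U|=1: {7}:1  {8}:1
  |U|=2: {7,8}:2
  |U|=3: {6,7,8}:2
  |U|=4: {5,6,7,8}:2
  |U|=5: {4,5,6,7,8}:2
  |U|=6: {3,4,5,6,7,8}:2
  |U|=7: {1,3,4,5,6,7,8}:2  {2,3,4,5,6,7,8}:2
  start at 0(b): 4
  start at 2(u): 2
sum over floor = 6

6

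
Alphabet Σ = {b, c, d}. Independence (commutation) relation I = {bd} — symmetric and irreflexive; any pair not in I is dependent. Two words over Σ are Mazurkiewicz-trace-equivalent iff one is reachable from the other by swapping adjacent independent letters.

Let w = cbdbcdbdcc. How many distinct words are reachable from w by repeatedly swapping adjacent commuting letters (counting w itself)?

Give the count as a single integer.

9

#0=c has no predecessor
#1=b depends on [0:c]
#2=d depends on [0:c]
#3=b depends on [1:b]
#4=c depends on [2:d, 3:b]
#5=d depends on [4:c]
#6=b depends on [4:c]
#7=d depends on [5:d]
#8=c depends on [6:b, 7:d]
#9=c depends on [8:c]
sources: [0:c]
N(rest) = Σ N(rest − s) over sources s of rest; N(one piece) = 1:
  size 1 → [9]=1
  size 2 → [8,9]=1
  size 3 → [6,8,9]=1  [7,8,9]=1
  size 4 → [5,7,8,9]=1  [6,7,8,9]=2
  size 5 → [5,6,7,8,9]=3
  size 6 → [4,5,6,7,8,9]=3
  size 7 → [2,4,5,6,7,8,9]=3  [3,4,5,6,7,8,9]=3
  size 8 → [1,3,4,5,6,7,8,9]=3  [2,3,4,5,6,7,8,9]=6
  first=0(c) contributes 9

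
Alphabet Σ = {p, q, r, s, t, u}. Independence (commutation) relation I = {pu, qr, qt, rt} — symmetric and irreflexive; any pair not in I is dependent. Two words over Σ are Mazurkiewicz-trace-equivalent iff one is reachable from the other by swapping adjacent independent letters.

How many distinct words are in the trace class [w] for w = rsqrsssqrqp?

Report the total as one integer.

#0=r has no predecessor
#1=s depends on [0:r]
#2=q depends on [1:s]
#3=r depends on [1:s]
#4=s depends on [2:q, 3:r]
#5=s depends on [4:s]
#6=s depends on [5:s]
#7=q depends on [6:s]
#8=r depends on [6:s]
#9=q depends on [7:q]
#10=p depends on [8:r, 9:q]
sources: [0:r]
N(rest) = Σ N(rest − s) over sources s of rest; N(one piece) = 1:
  size 1 → [10]=1
  size 2 → [8,10]=1  [9,10]=1
  size 3 → [7,9,10]=1  [8,9,10]=2
  size 4 → [7,8,9,10]=3
  size 5 → [6,7,8,9,10]=3
  size 6 → [5,6,7,8,9,10]=3
  size 7 → [4,5,6,7,8,9,10]=3
  size 8 → [2,4,5,6,7,8,9,10]=3  [3,4,5,6,7,8,9,10]=3
  size 9 → [2,3,4,5,6,7,8,9,10]=6
  first=0(r) contributes 6

6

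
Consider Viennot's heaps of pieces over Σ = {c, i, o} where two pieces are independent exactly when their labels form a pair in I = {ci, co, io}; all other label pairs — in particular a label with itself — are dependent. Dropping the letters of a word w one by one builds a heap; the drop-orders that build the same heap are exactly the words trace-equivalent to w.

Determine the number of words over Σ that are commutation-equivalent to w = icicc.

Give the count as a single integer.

#0=i has no predecessor
#1=c has no predecessor
#2=i depends on [0:i]
#3=c depends on [1:c]
#4=c depends on [3:c]
sources: [0:i, 1:c]
N(rest) = Σ N(rest − s) over sources s of rest; N(one piece) = 1:
  size 1 → [2]=1  [4]=1
  size 2 → [0,2]=1  [2,4]=2  [3,4]=1
  size 3 → [0,2,4]=3  [1,3,4]=1  [2,3,4]=3
  first=0(i) contributes 4
  first=1(c) contributes 6
|[w]| = 10

10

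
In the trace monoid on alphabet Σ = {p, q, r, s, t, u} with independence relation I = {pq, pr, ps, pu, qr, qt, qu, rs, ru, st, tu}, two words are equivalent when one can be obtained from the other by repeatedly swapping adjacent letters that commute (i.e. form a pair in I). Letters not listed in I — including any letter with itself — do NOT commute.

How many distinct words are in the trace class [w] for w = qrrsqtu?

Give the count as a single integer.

#0=q has no predecessor
#1=r has no predecessor
#2=r depends on [1:r]
#3=s depends on [0:q]
#4=q depends on [3:s]
#5=t depends on [2:r]
#6=u depends on [3:s]
sources: [0:q, 1:r]
N(rest) = Σ N(rest − s) over sources s of rest; N(one piece) = 1:
  size 1 → [4]=1  [5]=1  [6]=1
  size 2 → [2,5]=1  [4,5]=2  [4,6]=2  [5,6]=2
  size 3 → [1,2,5]=1  [2,4,5]=3  [2,5,6]=3  [3,4,6]=2  [4,5,6]=6
  size 4 → [0,3,4,6]=2  [1,2,4,5]=4  [1,2,5,6]=4  [2,4,5,6]=12  [3,4,5,6]=8
  size 5 → [0,3,4,5,6]=10  [1,2,4,5,6]=20  [2,3,4,5,6]=20
  first=0(q) contributes 40
  first=1(r) contributes 30
|[w]| = 70

70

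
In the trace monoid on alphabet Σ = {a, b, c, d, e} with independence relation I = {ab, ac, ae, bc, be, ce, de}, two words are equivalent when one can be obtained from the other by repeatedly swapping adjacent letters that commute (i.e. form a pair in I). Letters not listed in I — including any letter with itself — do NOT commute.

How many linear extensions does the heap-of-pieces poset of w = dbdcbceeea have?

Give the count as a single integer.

0(d) covers ∅
1(b) covers 0:d
2(d) covers 1:b
3(c) covers 2:d
4(b) covers 2:d
5(c) covers 3:c
6(e) covers ∅
7(e) covers 6:e
8(e) covers 7:e
9(a) covers 2:d
floor of heap: 0:d, 6:e
completions by unplaced set U, small U first (add the entries for U minus each lowest piece of U):
  |U|=1: {4}:1  {5}:1  {8}:1  {9}:1
  |U|=2: {3,5}:1  {4,5}:2  {4,8}:2  {4,9}:2  {5,8}:2  {5,9}:2  {7,8}:1  {8,9}:2
  |U|=3: {3,4,5}:3  {3,5,8}:3  {3,5,9}:3  {4,5,8}:6  {4,5,9}:6  {4,7,8}:3  {4,8,9}:6  {5,7,8}:3  {5,8,9}:6  {6,7,8}:1  {7,8,9}:3
  |U|=4: {3,4,5,8}:12  {3,4,5,9}:12  {3,5,7,8}:6  {3,5,8,9}:12  {4,5,7,8}:12  {4,5,8,9}:24  {4,6,7,8}:4  {4,7,8,9}:12  {5,6,7,8}:4  {5,7,8,9}:12  {6,7,8,9}:4
  |U|=5: {2,3,4,5,9}:12  {3,4,5,7,8}:30  {3,4,5,8,9}:60  {3,5,6,7,8}:10  {3,5,7,8,9}:30  {4,5,6,7,8}:20  {4,5,7,8,9}:60  {4,6,7,8,9}:20  {5,6,7,8,9}:20
  |U|=6: {1,2,3,4,5,9}:12  {2,3,4,5,8,9}:72  {3,4,5,6,7,8}:60  {3,4,5,7,8,9}:180  {3,5,6,7,8,9}:60  {4,5,6,7,8,9}:120
  |U|=7: {0,1,2,3,4,5,9}:12  {1,2,3,4,5,8,9}:84  {2,3,4,5,7,8,9}:252  {3,4,5,6,7,8,9}:420
  |U|=8: {0,1,2,3,4,5,8,9}:96  {1,2,3,4,5,7,8,9}:336  {2,3,4,5,6,7,8,9}:672
  start at 0(d): 1008
  start at 6(e): 432
sum over floor = 1440

1440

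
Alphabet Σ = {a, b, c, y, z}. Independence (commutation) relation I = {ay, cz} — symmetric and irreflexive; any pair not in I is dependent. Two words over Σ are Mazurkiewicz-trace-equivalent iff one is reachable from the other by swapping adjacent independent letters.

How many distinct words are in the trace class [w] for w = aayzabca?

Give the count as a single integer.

#0=a has no predecessor
#1=a depends on [0:a]
#2=y has no predecessor
#3=z depends on [1:a, 2:y]
#4=a depends on [3:z]
#5=b depends on [4:a]
#6=c depends on [5:b]
#7=a depends on [6:c]
sources: [0:a, 2:y]
N(rest) = Σ N(rest − s) over sources s of rest; N(one piece) = 1:
  size 1 → [7]=1
  size 2 → [6,7]=1
  size 3 → [5,6,7]=1
  size 4 → [4,5,6,7]=1
  size 5 → [3,4,5,6,7]=1
  size 6 → [1,3,4,5,6,7]=1  [2,3,4,5,6,7]=1
  first=0(a) contributes 2
  first=2(y) contributes 1
|[w]| = 3

3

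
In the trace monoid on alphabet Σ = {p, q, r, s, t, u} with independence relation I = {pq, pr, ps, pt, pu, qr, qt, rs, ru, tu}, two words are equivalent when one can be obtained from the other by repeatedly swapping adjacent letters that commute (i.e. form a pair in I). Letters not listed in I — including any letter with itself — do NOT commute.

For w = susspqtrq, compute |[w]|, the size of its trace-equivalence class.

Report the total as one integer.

#0=s has no predecessor
#1=u depends on [0:s]
#2=s depends on [1:u]
#3=s depends on [2:s]
#4=p has no predecessor
#5=q depends on [3:s]
#6=t depends on [3:s]
#7=r depends on [6:t]
#8=q depends on [5:q]
sources: [0:s, 4:p]
N(rest) = Σ N(rest − s) over sources s of rest; N(one piece) = 1:
  size 1 → [4]=1  [7]=1  [8]=1
  size 2 → [4,7]=2  [4,8]=2  [5,8]=1  [6,7]=1  [7,8]=2
  size 3 → [4,5,8]=3  [4,6,7]=3  [4,7,8]=6  [5,7,8]=3  [6,7,8]=3
  size 4 → [4,5,7,8]=12  [4,6,7,8]=12  [5,6,7,8]=6
  size 5 → [3,5,6,7,8]=6  [4,5,6,7,8]=30
  size 6 → [2,3,5,6,7,8]=6  [3,4,5,6,7,8]=36
  size 7 → [1,2,3,5,6,7,8]=6  [2,3,4,5,6,7,8]=42
  first=0(s) contributes 48
  first=4(p) contributes 6
|[w]| = 54

54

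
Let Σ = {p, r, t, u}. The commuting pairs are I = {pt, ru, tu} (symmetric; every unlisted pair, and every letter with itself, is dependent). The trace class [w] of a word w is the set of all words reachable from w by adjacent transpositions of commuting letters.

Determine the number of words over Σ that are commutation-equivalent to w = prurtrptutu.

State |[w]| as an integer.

#0=p has no predecessor
#1=r depends on [0:p]
#2=u depends on [0:p]
#3=r depends on [1:r]
#4=t depends on [3:r]
#5=r depends on [4:t]
#6=p depends on [2:u, 5:r]
#7=t depends on [5:r]
#8=u depends on [6:p]
#9=t depends on [7:t]
#10=u depends on [8:u]
sources: [0:p]
N(rest) = Σ N(rest − s) over sources s of rest; N(one piece) = 1:
  size 1 → [9]=1  [10]=1
  size 2 → [7,9]=1  [8,10]=1  [9,10]=2
  size 3 → [6,8,10]=1  [7,9,10]=3  [8,9,10]=3
  size 4 → [2,6,8,10]=1  [6,8,9,10]=4  [7,8,9,10]=6
  size 5 → [2,6,8,9,10]=5  [6,7,8,9,10]=10
  size 6 → [2,6,7,8,9,10]=15  [5,6,7,8,9,10]=10
  size 7 → [2,5,6,7,8,9,10]=25  [4,5,6,7,8,9,10]=10
  size 8 → [2,4,5,6,7,8,9,10]=35  [3,4,5,6,7,8,9,10]=10
  size 9 → [1,3,4,5,6,7,8,9,10]=10  [2,3,4,5,6,7,8,9,10]=45
  first=0(p) contributes 55

55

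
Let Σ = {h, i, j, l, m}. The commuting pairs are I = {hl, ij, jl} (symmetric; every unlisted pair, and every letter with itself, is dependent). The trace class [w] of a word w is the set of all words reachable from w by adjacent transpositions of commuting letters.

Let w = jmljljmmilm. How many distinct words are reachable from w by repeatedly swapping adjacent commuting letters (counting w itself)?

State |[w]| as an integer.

piece 0:j — minimal
piece 1:m rests on {0:j}
piece 2:l rests on {1:m}
piece 3:j rests on {1:m}
piece 4:l rests on {2:l}
piece 5:j rests on {3:j}
piece 6:m rests on {4:l, 5:j}
piece 7:m rests on {6:m}
piece 8:i rests on {7:m}
piece 9:l rests on {8:i}
piece 10:m rests on {9:l}
minimal pieces: {0:j}
ways to finish when only these pieces remain (= sum over removing one remaining piece with nothing left below it):
  1 left: {10}→1
  2 left: {9,10}→1
  3 left: {8,9,10}→1
  4 left: {7,8,9,10}→1
  5 left: {6,7,8,9,10}→1
  6 left: {4,6,7,8,9,10}→1  {5,6,7,8,9,10}→1
  7 left: {2,4,6,7,8,9,10}→1  {3,5,6,7,8,9,10}→1  {4,5,6,7,8,9,10}→2
  8 left: {2,4,5,6,7,8,9,10}→3  {3,4,5,6,7,8,9,10}→3
  9 left: {2,3,4,5,6,7,8,9,10}→6
  placing 0:j first → 6 extensions

6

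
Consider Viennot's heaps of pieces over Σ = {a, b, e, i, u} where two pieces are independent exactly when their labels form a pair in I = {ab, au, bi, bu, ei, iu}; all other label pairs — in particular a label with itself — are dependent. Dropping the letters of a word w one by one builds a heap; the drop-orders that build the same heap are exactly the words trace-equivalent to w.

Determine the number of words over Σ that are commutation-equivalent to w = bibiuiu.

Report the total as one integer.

210

piece 0:b — minimal
piece 1:i — minimal
piece 2:b rests on {0:b}
piece 3:i rests on {1:i}
piece 4:u — minimal
piece 5:i rests on {3:i}
piece 6:u rests on {4:u}
minimal pieces: {0:b, 1:i, 4:u}
ways to finish when only these pieces remain (= sum over removing one remaining piece with nothing left below it):
  1 left: {2}→1  {5}→1  {6}→1
  2 left: {0,2}→1  {2,5}→2  {2,6}→2  {3,5}→1  {4,6}→1  {5,6}→2
  3 left: {0,2,5}→3  {0,2,6}→3  {1,3,5}→1  {2,3,5}→3  {2,4,6}→3  {2,5,6}→6  {3,5,6}→3  {4,5,6}→3
  4 left: {0,2,3,5}→6  {0,2,4,6}→6  {0,2,5,6}→12  {1,2,3,5}→4  {1,3,5,6}→4  {2,3,5,6}→12  {2,4,5,6}→12  {3,4,5,6}→6
  5 left: {0,1,2,3,5}→10  {0,2,3,5,6}→30  {0,2,4,5,6}→30  {1,2,3,5,6}→20  {1,3,4,5,6}→10  {2,3,4,5,6}→30
  placing 0:b first → 60 extensions
  placing 1:i first → 90 extensions
  placing 4:u first → 60 extensions
total linear extensions = 210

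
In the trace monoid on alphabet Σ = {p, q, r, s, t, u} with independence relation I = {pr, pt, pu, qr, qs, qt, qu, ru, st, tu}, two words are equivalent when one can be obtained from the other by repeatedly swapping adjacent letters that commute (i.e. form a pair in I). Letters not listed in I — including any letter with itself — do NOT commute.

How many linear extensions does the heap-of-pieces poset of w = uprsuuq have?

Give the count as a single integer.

piece 0:u — minimal
piece 1:p — minimal
piece 2:r — minimal
piece 3:s rests on {0:u, 1:p, 2:r}
piece 4:u rests on {3:s}
piece 5:u rests on {4:u}
piece 6:q rests on {1:p}
minimal pieces: {0:u, 1:p, 2:r}
ways to finish when only these pieces remain (= sum over removing one remaining piece with nothing left below it):
  1 left: {5}→1  {6}→1
  2 left: {4,5}→1  {5,6}→2
  3 left: {3,4,5}→1  {4,5,6}→3
  4 left: {0,3,4,5}→1  {2,3,4,5}→1  {3,4,5,6}→4
  5 left: {0,2,3,4,5}→2  {0,3,4,5,6}→5  {1,3,4,5,6}→4  {2,3,4,5,6}→5
  placing 0:u first → 9 extensions
  placing 1:p first → 12 extensions
  placing 2:r first → 9 extensions
total linear extensions = 30

30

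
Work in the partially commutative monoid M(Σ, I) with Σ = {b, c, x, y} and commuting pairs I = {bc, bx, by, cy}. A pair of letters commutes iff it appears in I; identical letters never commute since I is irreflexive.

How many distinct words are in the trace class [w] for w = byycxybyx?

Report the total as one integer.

108

0(b) covers ∅
1(y) covers ∅
2(y) covers 1:y
3(c) covers ∅
4(x) covers 2:y, 3:c
5(y) covers 4:x
6(b) covers 0:b
7(y) covers 5:y
8(x) covers 7:y
floor of heap: 0:b, 1:y, 3:c
completions by unplaced set U, small U first (add the entries for U minus each lowest piece of U):
  |U|=1: {6}:1  {8}:1
  |U|=2: {0,6}:1  {6,8}:2  {7,8}:1
  |U|=3: {0,6,8}:3  {5,7,8}:1  {6,7,8}:3
  |U|=4: {0,6,7,8}:6  {4,5,7,8}:1  {5,6,7,8}:4
  |U|=5: {0,5,6,7,8}:10  {2,4,5,7,8}:1  {3,4,5,7,8}:1  {4,5,6,7,8}:5
  |U|=6: {0,4,5,6,7,8}:15  {1,2,4,5,7,8}:1  {2,3,4,5,7,8}:2  {2,4,5,6,7,8}:6  {3,4,5,6,7,8}:6
  |U|=7: {0,2,4,5,6,7,8}:21  {0,3,4,5,6,7,8}:21  {1,2,3,4,5,7,8}:3  {1,2,4,5,6,7,8}:7  {2,3,4,5,6,7,8}:14
  start at 0(b): 24
  start at 1(y): 56
  start at 3(c): 28
sum over floor = 108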